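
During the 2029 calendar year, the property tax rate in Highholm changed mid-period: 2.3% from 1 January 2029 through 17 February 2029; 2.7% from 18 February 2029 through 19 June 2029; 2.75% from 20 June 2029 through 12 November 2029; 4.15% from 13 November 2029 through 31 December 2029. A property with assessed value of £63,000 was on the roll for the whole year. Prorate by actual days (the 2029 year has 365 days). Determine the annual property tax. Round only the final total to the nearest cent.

1 January – 17 February 2029: 48 days at 2.3% → £63,000 × 2.3% × 48/365 = £190.5534
18 February – 19 June 2029: 122 days at 2.7% → £63,000 × 2.7% × 122/365 = £568.5534
20 June – 12 November 2029: 146 days at 2.75% → £63,000 × 2.75% × 146/365 = £693.0000
13 November – 31 December 2029: 49 days at 4.15% → £63,000 × 4.15% × 49/365 = £350.9877
Total = £1,803.0945

£1,803.09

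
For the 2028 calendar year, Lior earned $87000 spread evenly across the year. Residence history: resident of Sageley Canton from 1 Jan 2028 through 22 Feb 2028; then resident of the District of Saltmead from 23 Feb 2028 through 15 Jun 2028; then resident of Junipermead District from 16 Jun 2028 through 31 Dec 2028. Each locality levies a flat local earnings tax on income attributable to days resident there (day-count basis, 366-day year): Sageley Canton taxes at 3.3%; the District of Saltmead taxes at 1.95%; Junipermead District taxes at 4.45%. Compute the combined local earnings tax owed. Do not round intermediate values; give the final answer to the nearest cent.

Sageley Canton, 1 Jan – 22 Feb 2028: 53 days → $87000 × 3.3% × 53/366 = $415.7459
The District of Saltmead, 23 Feb – 15 Jun 2028: 114 days → $87000 × 1.95% × 114/366 = $528.4180
Junipermead District, 16 Jun – 31 Dec 2028: 199 days → $87000 × 4.45% × 199/366 = $2104.9959
Total = $3049.1598

$3049.16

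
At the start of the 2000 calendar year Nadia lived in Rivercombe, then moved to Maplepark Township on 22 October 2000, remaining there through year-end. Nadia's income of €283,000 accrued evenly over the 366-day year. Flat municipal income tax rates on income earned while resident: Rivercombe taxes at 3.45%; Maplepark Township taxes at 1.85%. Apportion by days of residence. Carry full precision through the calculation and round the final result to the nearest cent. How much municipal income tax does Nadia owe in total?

Rivercombe, 1 January – 21 October 2000: 295 days → €283,000 × 3.45% × 295/366 = €7,869.4877
Maplepark Township, 22 October – 31 December 2000: 71 days → €283,000 × 1.85% × 71/366 = €1,015.6298
Total = €8,885.1175

€8,885.12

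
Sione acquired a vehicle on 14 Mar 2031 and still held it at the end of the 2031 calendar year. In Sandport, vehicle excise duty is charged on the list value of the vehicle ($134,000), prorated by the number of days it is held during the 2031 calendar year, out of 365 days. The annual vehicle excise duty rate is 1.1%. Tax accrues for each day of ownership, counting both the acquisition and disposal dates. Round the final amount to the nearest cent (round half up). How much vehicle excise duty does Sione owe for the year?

Days held (14 Mar – 31 Dec 2031): 293 out of 365
Tax = $134,000 × 1.1% × 293/365 = $1,183.2384

$1,183.24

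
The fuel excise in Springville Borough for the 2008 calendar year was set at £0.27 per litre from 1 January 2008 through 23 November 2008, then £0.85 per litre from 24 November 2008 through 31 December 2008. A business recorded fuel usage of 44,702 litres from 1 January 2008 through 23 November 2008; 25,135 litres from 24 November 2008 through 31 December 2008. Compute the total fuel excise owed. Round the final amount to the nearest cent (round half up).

1 January – 23 November 2008: 44,702 litres at £0.27/litre → £12,069.54
24 November – 31 December 2008: 25,135 litres at £0.85/litre → £21,364.75

£33,434.29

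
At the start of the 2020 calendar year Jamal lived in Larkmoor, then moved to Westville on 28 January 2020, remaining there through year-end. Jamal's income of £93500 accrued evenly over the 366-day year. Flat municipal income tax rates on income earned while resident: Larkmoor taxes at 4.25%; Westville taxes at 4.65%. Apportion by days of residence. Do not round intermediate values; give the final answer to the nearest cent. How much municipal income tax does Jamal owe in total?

Larkmoor, 1 January – 27 January 2020: 27 days → £93500 × 4.25% × 27/366 = £293.1455
Westville, 28 January – 31 December 2020: 339 days → £93500 × 4.65% × 339/366 = £4027.0143
Total = £4320.1598

£4320.16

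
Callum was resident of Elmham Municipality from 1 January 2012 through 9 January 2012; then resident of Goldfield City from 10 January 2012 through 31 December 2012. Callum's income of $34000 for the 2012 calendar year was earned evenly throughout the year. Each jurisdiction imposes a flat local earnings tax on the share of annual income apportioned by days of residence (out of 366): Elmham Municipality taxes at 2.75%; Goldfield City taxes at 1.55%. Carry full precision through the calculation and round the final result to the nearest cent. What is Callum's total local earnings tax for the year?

Elmham Municipality, 1 January – 9 January 2012: 9 days → $34000 × 2.75% × 9/366 = $22.9918
Goldfield City, 10 January – 31 December 2012: 357 days → $34000 × 1.55% × 357/366 = $514.0410
Total = $537.0328

$537.03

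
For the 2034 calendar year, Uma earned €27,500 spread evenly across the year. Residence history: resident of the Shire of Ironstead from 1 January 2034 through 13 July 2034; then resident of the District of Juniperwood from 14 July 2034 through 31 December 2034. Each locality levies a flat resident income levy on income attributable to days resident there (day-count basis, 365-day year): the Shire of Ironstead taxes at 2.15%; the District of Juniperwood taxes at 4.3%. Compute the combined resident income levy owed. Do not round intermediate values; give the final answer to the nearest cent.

The Shire of Ironstead, 1 January – 13 July 2034: 194 days → €27,500 × 2.15% × 194/365 = €314.2534
The District of Juniperwood, 14 July – 31 December 2034: 171 days → €27,500 × 4.3% × 171/365 = €553.9932
Total = €868.2466

€868.25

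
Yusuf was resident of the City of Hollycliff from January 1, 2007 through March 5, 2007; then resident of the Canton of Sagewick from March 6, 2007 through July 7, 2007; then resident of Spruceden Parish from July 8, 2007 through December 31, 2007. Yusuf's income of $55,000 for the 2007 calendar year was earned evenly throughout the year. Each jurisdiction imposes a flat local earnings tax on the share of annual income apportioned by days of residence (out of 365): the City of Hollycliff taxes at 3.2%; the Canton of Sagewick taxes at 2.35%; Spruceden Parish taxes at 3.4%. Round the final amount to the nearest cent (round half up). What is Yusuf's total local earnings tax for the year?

The City of Hollycliff, January 1 – March 5, 2007: 64 days → $55,000 × 3.2% × 64/365 = $308.6027
The Canton of Sagewick, March 6 – July 7, 2007: 124 days → $55,000 × 2.35% × 124/365 = $439.0959
Spruceden Parish, July 8 – December 31, 2007: 177 days → $55,000 × 3.4% × 177/365 = $906.8219
Total = $1,654.5205

$1,654.52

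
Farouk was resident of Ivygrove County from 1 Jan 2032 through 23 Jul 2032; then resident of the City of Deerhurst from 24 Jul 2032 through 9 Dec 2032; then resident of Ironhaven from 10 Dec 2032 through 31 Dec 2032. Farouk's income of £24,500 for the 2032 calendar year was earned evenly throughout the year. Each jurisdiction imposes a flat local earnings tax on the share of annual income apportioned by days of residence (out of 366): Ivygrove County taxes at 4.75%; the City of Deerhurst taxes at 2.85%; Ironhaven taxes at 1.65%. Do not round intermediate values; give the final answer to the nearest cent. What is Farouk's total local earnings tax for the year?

£941.31

Ivygrove County, 1 Jan – 23 Jul 2032: 205 days → £24,500 × 4.75% × 205/366 = £651.8272
The City of Deerhurst, 24 Jul – 9 Dec 2032: 139 days → £24,500 × 2.85% × 139/366 = £265.1824
Ironhaven, 10 Dec – 31 Dec 2032: 22 days → £24,500 × 1.65% × 22/366 = £24.2992
Total = £941.3087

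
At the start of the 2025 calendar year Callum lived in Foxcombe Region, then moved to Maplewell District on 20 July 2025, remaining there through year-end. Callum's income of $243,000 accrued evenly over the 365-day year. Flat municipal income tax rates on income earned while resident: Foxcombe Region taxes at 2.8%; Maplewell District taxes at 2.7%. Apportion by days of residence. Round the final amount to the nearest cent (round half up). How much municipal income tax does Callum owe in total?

$6,694.15

Foxcombe Region, 1 January – 19 July 2025: 200 days → $243,000 × 2.8% × 200/365 = $3,728.2192
Maplewell District, 20 July – 31 December 2025: 165 days → $243,000 × 2.7% × 165/365 = $2,965.9315
Total = $6,694.1507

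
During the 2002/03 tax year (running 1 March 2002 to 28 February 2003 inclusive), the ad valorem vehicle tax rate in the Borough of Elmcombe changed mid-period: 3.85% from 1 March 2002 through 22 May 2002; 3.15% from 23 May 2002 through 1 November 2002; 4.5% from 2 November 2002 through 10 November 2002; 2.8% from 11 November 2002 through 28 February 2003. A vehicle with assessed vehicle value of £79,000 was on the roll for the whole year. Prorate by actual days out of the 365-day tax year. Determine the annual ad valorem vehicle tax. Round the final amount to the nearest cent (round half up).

£2,557.22

1 March – 22 May 2002: 83 days at 3.85% → £79,000 × 3.85% × 83/365 = £691.6288
23 May – 1 November 2002: 163 days at 3.15% → £79,000 × 3.15% × 163/365 = £1,111.3027
2 November – 10 November 2002: 9 days at 4.5% → £79,000 × 4.5% × 9/365 = £87.6575
11 November 2002 – 28 February 2003: 110 days at 2.8% → £79,000 × 2.8% × 110/365 = £666.6301
Total = £2,557.2192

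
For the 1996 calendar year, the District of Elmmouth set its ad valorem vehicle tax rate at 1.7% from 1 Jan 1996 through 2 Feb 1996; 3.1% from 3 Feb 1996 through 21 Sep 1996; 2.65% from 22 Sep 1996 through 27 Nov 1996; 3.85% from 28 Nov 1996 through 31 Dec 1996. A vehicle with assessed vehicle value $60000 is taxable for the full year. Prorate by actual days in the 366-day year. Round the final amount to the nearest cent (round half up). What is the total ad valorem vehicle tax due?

$1776.64

1 Jan – 2 Feb 1996: 33 days at 1.7% → $60000 × 1.7% × 33/366 = $91.9672
3 Feb – 21 Sep 1996: 232 days at 3.1% → $60000 × 3.1% × 232/366 = $1179.0164
22 Sep – 27 Nov 1996: 67 days at 2.65% → $60000 × 2.65% × 67/366 = $291.0656
28 Nov – 31 Dec 1996: 34 days at 3.85% → $60000 × 3.85% × 34/366 = $214.5902
Total = $1776.6393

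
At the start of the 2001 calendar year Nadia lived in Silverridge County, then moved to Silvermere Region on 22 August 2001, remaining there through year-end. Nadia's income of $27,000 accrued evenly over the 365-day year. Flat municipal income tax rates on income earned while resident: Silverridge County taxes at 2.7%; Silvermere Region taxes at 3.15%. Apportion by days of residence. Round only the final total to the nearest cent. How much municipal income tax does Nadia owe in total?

$772.94

Silverridge County, 1 January – 21 August 2001: 233 days → $27,000 × 2.7% × 233/365 = $465.3616
Silvermere Region, 22 August – 31 December 2001: 132 days → $27,000 × 3.15% × 132/365 = $307.5781
Total = $772.9397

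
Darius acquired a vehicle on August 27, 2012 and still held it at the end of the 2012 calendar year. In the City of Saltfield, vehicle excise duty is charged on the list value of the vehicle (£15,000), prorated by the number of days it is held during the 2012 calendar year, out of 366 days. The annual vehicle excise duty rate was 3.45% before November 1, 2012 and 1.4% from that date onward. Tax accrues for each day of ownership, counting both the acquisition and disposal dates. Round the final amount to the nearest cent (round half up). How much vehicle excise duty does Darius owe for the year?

£128.32

August 27 – October 31, 2012: 66 days at 3.45% → £15,000 × 3.45% × 66/366 = £93.3197
November 1 – December 31, 2012: 61 days at 1.4% → £15,000 × 1.4% × 61/366 = £35.0000
Total = £128.3197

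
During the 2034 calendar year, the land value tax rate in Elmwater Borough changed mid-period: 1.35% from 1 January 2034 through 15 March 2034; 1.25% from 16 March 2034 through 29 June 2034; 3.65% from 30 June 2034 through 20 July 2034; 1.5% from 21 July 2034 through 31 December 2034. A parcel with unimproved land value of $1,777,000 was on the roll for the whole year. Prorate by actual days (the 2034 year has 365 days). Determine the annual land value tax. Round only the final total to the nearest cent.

$27,022.57

1 January – 15 March 2034: 74 days at 1.35% → $1,777,000 × 1.35% × 74/365 = $4,863.6247
16 March – 29 June 2034: 106 days at 1.25% → $1,777,000 × 1.25% × 106/365 = $6,450.7534
30 June – 20 July 2034: 21 days at 3.65% → $1,777,000 × 3.65% × 21/365 = $3,731.7000
21 July – 31 December 2034: 164 days at 1.5% → $1,777,000 × 1.5% × 164/365 = $11,976.4932
Total = $27,022.5712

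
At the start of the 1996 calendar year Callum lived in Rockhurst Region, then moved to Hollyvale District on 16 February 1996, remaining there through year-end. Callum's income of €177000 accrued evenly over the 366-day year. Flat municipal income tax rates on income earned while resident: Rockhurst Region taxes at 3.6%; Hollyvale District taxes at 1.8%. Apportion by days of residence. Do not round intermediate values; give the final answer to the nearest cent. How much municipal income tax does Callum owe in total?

€3586.43

Rockhurst Region, 1 January – 15 February 1996: 46 days → €177000 × 3.6% × 46/366 = €800.8525
Hollyvale District, 16 February – 31 December 1996: 320 days → €177000 × 1.8% × 320/366 = €2785.5738
Total = €3586.4262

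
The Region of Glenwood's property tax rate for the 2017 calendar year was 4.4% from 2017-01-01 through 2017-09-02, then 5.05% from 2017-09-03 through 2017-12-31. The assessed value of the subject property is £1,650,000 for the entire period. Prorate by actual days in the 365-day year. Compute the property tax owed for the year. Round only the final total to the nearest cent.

2017-01-01 to 2017-09-02: 245 days at 4.4% → £1,650,000 × 4.4% × 245/365 = £48,731.5068
2017-09-03 to 2017-12-31: 120 days at 5.05% → £1,650,000 × 5.05% × 120/365 = £27,394.5205
Total = £76,126.0274

£76,126.03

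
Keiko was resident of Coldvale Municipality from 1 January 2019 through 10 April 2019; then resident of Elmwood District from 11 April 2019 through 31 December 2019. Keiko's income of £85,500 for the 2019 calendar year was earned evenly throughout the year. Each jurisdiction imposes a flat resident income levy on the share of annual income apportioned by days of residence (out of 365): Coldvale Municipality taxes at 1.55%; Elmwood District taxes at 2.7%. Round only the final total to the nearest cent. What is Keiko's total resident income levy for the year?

£2,039.12

Coldvale Municipality, 1 January – 10 April 2019: 100 days → £85,500 × 1.55% × 100/365 = £363.0822
Elmwood District, 11 April – 31 December 2019: 265 days → £85,500 × 2.7% × 265/365 = £1,676.0342
Total = £2,039.1164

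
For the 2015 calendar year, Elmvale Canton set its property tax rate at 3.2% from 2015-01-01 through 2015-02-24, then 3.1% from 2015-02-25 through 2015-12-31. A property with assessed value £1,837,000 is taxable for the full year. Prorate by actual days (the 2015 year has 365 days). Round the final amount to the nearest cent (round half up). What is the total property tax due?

2015-01-01 to 2015-02-24: 55 days at 3.2% → £1,837,000 × 3.2% × 55/365 = £8,857.8630
2015-02-25 to 2015-12-31: 310 days at 3.1% → £1,837,000 × 3.1% × 310/365 = £48,365.9452
Total = £57,223.8082

£57,223.81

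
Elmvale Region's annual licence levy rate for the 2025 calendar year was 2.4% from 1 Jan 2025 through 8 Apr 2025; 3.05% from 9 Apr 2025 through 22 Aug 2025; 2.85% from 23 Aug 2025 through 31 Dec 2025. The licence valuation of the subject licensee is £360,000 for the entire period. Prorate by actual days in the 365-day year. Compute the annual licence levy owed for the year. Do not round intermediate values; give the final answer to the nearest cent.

1 Jan – 8 Apr 2025: 98 days at 2.4% → £360,000 × 2.4% × 98/365 = £2,319.7808
9 Apr – 22 Aug 2025: 136 days at 3.05% → £360,000 × 3.05% × 136/365 = £4,091.1781
23 Aug – 31 Dec 2025: 131 days at 2.85% → £360,000 × 2.85% × 131/365 = £3,682.3562
Total = £10,093.3151

£10,093.32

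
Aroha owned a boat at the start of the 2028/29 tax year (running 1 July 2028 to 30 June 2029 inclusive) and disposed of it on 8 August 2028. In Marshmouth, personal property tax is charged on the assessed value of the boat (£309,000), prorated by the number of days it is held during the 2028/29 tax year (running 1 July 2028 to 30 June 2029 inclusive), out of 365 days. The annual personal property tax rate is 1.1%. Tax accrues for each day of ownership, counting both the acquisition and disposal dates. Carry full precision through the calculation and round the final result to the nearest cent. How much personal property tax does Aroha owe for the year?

£363.18

Days held (1 July – 8 August 2028): 39 out of 365
Tax = £309,000 × 1.1% × 39/365 = £363.1808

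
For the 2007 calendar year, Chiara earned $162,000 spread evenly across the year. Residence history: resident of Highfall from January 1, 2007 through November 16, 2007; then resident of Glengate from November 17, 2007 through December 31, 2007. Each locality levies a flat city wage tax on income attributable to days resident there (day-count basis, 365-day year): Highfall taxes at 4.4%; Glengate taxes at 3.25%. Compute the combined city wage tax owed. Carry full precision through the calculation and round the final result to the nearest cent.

Highfall, January 1 – November 16, 2007: 320 days → $162,000 × 4.4% × 320/365 = $6,249.2055
Glengate, November 17 – December 31, 2007: 45 days → $162,000 × 3.25% × 45/365 = $649.1096
Total = $6,898.3151

$6,898.32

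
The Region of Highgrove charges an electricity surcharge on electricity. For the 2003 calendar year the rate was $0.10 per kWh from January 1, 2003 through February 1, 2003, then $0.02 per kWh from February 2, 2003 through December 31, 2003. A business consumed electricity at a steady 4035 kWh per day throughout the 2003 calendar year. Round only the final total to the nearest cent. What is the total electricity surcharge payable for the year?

$39785.10

January 1 – February 1, 2003: 32 days × 4035 kWh/day = 129,120 kWh at $0.10/kWh → $12912.00
February 2 – December 31, 2003: 333 days × 4035 kWh/day = 1,343,655 kWh at $0.02/kWh → $26873.10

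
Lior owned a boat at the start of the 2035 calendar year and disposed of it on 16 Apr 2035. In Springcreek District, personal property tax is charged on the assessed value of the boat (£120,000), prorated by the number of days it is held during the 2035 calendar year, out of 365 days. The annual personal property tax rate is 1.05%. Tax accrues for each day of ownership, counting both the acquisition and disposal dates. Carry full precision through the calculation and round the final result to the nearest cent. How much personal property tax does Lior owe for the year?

Days held (1 Jan – 16 Apr 2035): 106 out of 365
Tax = £120,000 × 1.05% × 106/365 = £365.9178

£365.92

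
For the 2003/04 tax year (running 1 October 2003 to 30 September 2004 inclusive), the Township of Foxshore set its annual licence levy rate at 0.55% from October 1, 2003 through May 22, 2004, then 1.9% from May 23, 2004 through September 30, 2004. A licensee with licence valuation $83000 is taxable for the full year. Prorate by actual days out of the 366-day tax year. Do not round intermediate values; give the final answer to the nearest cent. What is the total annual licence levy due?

$857.55

October 1, 2003 – May 22, 2004: 235 days at 0.55% → $83000 × 0.55% × 235/366 = $293.1079
May 23 – September 30, 2004: 131 days at 1.9% → $83000 × 1.9% × 131/366 = $564.4454
Total = $857.5533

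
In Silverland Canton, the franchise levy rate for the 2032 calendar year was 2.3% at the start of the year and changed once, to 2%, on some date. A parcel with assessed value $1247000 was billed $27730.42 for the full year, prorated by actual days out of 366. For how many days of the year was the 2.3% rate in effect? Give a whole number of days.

273 days

Let d = days at the first rate; then 366 − d days at the second rate.
$1247000 × [2.3%·d + 2%·(366−d)] / 366 = $27730.42
Solving gives d = 273, so the new rate took effect on September 30, 2032.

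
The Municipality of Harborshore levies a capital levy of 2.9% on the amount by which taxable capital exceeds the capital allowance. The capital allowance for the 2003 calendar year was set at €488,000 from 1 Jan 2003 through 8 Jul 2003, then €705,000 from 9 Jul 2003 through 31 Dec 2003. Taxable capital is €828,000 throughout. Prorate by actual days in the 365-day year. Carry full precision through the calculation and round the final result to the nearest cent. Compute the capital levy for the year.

€6,825.57

1 Jan – 8 Jul 2003: 189 days, exemption €488,000 → (€828,000 − €488,000) × 2.9% × 189/365 = €5,105.5890
9 Jul – 31 Dec 2003: 176 days, exemption €705,000 → (€828,000 − €705,000) × 2.9% × 176/365 = €1,719.9781
Total = €6,825.5671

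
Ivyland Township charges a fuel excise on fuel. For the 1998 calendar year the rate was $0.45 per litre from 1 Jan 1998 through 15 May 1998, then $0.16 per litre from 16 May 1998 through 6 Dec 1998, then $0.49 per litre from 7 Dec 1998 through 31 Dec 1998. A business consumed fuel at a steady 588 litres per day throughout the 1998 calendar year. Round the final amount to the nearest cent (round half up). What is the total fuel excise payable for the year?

$62210.40

1 Jan – 15 May 1998: 135 days × 588 litres/day = 79,380 litres at $0.45/litre → $35721.00
16 May – 6 Dec 1998: 205 days × 588 litres/day = 120,540 litres at $0.16/litre → $19286.40
7 Dec – 31 Dec 1998: 25 days × 588 litres/day = 14,700 litres at $0.49/litre → $7203.00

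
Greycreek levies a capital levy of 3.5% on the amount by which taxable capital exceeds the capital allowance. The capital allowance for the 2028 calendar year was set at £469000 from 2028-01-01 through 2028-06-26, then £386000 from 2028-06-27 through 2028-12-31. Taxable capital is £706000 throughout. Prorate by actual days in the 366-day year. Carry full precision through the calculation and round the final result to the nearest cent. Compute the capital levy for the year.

£9787.19

2028-01-01 to 2028-06-26: 178 days, exemption £469000 → (£706000 − £469000) × 3.5% × 178/366 = £4034.1803
2028-06-27 to 2028-12-31: 188 days, exemption £386000 → (£706000 − £386000) × 3.5% × 188/366 = £5753.0055
Total = £9787.1858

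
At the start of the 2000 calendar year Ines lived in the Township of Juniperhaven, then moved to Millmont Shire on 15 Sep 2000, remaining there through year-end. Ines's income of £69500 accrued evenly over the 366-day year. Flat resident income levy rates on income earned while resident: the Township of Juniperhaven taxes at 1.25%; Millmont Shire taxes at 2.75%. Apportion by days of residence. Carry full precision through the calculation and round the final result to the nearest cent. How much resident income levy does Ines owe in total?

The Township of Juniperhaven, 1 Jan – 14 Sep 2000: 258 days → £69500 × 1.25% × 258/366 = £612.3975
Millmont Shire, 15 Sep – 31 Dec 2000: 108 days → £69500 × 2.75% × 108/366 = £563.9754
Total = £1176.3730

£1176.37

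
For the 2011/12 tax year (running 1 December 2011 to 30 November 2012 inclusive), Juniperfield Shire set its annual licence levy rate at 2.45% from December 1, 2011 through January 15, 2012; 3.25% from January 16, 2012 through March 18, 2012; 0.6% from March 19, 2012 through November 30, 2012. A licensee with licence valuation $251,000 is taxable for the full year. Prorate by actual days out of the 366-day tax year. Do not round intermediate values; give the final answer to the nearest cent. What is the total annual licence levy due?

December 1, 2011 – January 15, 2012: 46 days at 2.45% → $251,000 × 2.45% × 46/366 = $772.8880
January 16 – March 18, 2012: 63 days at 3.25% → $251,000 × 3.25% × 63/366 = $1,404.1598
March 19 – November 30, 2012: 257 days at 0.6% → $251,000 × 0.6% × 257/366 = $1,057.4918
Total = $3,234.5396

$3,234.54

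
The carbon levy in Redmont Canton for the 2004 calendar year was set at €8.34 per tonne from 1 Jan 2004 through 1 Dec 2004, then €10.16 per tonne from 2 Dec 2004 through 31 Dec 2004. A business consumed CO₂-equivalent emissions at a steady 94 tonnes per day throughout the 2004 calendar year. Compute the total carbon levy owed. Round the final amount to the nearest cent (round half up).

1 Jan – 1 Dec 2004: 336 days × 94 tonnes/day = 31,584 tonnes at €8.34/tonne → €263410.56
2 Dec – 31 Dec 2004: 30 days × 94 tonnes/day = 2,820 tonnes at €10.16/tonne → €28651.20

€292061.76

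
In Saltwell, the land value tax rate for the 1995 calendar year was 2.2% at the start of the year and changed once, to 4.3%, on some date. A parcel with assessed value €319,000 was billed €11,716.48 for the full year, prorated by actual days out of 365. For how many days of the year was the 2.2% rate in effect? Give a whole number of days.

Let d = days at the first rate; then 365 − d days at the second rate.
€319,000 × [2.2%·d + 4.3%·(365−d)] / 365 = €11,716.48
Solving gives d = 109, so the new rate took effect on 20 April 1995.

109 days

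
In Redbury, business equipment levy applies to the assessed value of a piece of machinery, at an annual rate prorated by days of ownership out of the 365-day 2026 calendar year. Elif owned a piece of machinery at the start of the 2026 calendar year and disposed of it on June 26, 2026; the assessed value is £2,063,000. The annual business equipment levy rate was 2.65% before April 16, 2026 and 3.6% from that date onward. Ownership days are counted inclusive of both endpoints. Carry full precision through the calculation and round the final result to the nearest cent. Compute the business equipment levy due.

£30,376.97

January 1 – April 15, 2026: 105 days at 2.65% → £2,063,000 × 2.65% × 105/365 = £15,726.8425
April 16 – June 26, 2026: 72 days at 3.6% → £2,063,000 × 3.6% × 72/365 = £14,650.1260
Total = £30,376.9685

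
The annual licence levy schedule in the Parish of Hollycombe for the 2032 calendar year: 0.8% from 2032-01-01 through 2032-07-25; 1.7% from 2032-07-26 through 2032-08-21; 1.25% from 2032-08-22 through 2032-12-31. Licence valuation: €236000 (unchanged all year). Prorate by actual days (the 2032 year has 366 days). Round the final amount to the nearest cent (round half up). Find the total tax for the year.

2032-01-01 to 2032-07-25: 207 days at 0.8% → €236000 × 0.8% × 207/366 = €1067.8033
2032-07-26 to 2032-08-21: 27 days at 1.7% → €236000 × 1.7% × 27/366 = €295.9672
2032-08-22 to 2032-12-31: 132 days at 1.25% → €236000 × 1.25% × 132/366 = €1063.9344
Total = €2427.7049

€2427.70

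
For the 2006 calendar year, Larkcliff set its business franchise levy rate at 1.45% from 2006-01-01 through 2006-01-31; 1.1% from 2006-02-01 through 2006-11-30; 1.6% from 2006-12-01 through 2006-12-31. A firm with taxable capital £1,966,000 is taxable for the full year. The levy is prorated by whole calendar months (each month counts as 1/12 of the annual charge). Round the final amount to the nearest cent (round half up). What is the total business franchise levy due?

2006-01-01 to 2006-01-31: 1 month at 1.45% → £1,966,000 × 1.45% × 1/12 = £2,375.5833
2006-02-01 to 2006-11-30: 10 months at 1.1% → £1,966,000 × 1.1% × 10/12 = £18,021.6667
2006-12-01 to 2006-12-31: 1 month at 1.6% → £1,966,000 × 1.6% × 1/12 = £2,621.3333
Total = £23,018.5833

£23,018.58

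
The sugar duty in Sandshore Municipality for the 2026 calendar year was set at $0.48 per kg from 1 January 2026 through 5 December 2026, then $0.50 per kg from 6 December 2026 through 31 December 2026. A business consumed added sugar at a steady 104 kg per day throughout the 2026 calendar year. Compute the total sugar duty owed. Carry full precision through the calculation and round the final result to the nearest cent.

1 January – 5 December 2026: 339 days × 104 kg/day = 35,256 kg at $0.48/kg → $16922.88
6 December – 31 December 2026: 26 days × 104 kg/day = 2,704 kg at $0.50/kg → $1352.00

$18274.88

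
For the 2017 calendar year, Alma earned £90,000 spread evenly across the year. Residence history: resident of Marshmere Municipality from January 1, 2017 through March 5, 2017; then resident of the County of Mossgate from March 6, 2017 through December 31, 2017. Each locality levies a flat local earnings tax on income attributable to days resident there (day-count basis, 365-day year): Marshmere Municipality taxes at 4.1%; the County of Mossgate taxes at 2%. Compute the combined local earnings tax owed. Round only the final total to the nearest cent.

£2,131.40

Marshmere Municipality, January 1 – March 5, 2017: 64 days → £90,000 × 4.1% × 64/365 = £647.0137
The County of Mossgate, March 6 – December 31, 2017: 301 days → £90,000 × 2% × 301/365 = £1,484.3836
Total = £2,131.3973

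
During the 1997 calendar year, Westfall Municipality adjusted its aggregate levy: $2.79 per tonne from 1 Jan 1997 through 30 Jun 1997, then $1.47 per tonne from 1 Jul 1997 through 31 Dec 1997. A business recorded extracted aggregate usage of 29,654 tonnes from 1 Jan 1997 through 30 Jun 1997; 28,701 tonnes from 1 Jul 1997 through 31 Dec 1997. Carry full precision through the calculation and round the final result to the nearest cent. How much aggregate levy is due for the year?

$124925.13

1 Jan – 30 Jun 1997: 29,654 tonnes at $2.79/tonne → $82734.66
1 Jul – 31 Dec 1997: 28,701 tonnes at $1.47/tonne → $42190.47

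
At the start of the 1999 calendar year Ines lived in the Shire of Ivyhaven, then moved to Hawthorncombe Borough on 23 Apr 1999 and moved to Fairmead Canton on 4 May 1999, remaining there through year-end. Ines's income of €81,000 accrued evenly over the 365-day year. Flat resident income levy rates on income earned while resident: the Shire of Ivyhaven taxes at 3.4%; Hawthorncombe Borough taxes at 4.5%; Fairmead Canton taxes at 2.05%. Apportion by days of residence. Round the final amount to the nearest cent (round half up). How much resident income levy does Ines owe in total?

€2,055.85

The Shire of Ivyhaven, 1 Jan – 22 Apr 1999: 112 days → €81,000 × 3.4% × 112/365 = €845.0630
Hawthorncombe Borough, 23 Apr – 3 May 1999: 11 days → €81,000 × 4.5% × 11/365 = €109.8493
Fairmead Canton, 4 May – 31 Dec 1999: 242 days → €81,000 × 2.05% × 242/365 = €1,100.9342
Total = €2,055.8466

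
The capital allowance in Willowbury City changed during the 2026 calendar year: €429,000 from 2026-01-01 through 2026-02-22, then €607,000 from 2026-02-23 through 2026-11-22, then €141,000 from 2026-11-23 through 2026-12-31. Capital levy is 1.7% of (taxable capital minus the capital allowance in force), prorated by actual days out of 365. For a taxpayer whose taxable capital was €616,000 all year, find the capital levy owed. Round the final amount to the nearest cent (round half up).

€1,438.85

2026-01-01 to 2026-02-22: 53 days, exemption €429,000 → (€616,000 − €429,000) × 1.7% × 53/365 = €461.6082
2026-02-23 to 2026-11-22: 273 days, exemption €607,000 → (€616,000 − €607,000) × 1.7% × 273/365 = €114.4356
2026-11-23 to 2026-12-31: 39 days, exemption €141,000 → (€616,000 − €141,000) × 1.7% × 39/365 = €862.8082
Total = €1,438.8521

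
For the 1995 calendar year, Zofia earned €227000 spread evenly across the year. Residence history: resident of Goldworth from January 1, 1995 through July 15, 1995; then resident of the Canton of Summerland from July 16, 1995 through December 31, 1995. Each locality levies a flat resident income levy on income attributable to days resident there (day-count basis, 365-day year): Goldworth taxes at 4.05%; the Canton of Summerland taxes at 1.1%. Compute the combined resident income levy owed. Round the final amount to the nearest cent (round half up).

Goldworth, January 1 – July 15, 1995: 196 days → €227000 × 4.05% × 196/365 = €4936.7836
The Canton of Summerland, July 16 – December 31, 1995: 169 days → €227000 × 1.1% × 169/365 = €1156.1452
Total = €6092.9288

€6092.93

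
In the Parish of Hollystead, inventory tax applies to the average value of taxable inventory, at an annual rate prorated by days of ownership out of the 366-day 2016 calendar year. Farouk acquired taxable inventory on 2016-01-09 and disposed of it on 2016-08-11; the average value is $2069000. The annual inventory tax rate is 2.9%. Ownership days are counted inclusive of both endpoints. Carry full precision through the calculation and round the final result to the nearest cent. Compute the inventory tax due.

Days held (2016-01-09 to 2016-08-11): 216 out of 366
Tax = $2069000 × 2.9% × 216/366 = $35410.4262

$35410.43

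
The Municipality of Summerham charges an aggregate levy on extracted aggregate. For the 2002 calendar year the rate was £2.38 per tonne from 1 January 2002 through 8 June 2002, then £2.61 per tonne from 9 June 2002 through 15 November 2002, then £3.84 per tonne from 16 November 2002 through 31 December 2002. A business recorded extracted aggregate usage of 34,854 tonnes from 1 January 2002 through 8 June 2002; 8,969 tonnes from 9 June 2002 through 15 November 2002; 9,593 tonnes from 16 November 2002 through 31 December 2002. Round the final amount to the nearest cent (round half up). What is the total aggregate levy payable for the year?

£143,198.73

1 January – 8 June 2002: 34,854 tonnes at £2.38/tonne → £82,952.52
9 June – 15 November 2002: 8,969 tonnes at £2.61/tonne → £23,409.09
16 November – 31 December 2002: 9,593 tonnes at £3.84/tonne → £36,837.12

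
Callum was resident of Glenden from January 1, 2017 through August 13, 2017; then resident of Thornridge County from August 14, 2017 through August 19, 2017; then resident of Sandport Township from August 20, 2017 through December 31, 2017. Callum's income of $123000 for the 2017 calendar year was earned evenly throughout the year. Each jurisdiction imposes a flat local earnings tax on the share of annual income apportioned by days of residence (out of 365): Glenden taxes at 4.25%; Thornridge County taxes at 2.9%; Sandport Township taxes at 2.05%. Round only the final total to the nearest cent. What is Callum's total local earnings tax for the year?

Glenden, January 1 – August 13, 2017: 225 days → $123000 × 4.25% × 225/365 = $3222.4315
Thornridge County, August 14 – August 19, 2017: 6 days → $123000 × 2.9% × 6/365 = $58.6356
Sandport Township, August 20 – December 31, 2017: 134 days → $123000 × 2.05% × 134/365 = $925.7014
Total = $4206.7685

$4206.77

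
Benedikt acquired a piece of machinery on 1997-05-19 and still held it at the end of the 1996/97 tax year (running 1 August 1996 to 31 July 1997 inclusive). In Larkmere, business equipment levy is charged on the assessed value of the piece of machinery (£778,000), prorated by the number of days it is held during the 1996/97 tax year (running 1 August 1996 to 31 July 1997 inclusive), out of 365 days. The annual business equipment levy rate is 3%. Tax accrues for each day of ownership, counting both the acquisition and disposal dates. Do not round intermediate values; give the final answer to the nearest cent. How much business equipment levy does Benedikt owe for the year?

£4,731.95

Days held (1997-05-19 to 1997-07-31): 74 out of 365
Tax = £778,000 × 3% × 74/365 = £4,731.9452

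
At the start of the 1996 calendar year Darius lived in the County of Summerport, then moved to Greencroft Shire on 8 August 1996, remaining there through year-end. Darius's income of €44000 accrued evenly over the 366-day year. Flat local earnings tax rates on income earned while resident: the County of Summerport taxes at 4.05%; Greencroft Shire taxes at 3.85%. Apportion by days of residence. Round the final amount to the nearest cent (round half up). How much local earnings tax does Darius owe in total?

€1746.90

The County of Summerport, 1 January – 7 August 1996: 220 days → €44000 × 4.05% × 220/366 = €1071.1475
Greencroft Shire, 8 August – 31 December 1996: 146 days → €44000 × 3.85% × 146/366 = €675.7486
Total = €1746.8962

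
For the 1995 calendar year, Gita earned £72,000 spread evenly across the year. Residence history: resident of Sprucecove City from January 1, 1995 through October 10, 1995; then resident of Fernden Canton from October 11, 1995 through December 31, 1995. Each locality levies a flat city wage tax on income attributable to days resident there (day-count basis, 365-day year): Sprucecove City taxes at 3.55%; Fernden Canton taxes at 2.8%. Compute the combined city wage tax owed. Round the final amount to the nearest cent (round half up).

Sprucecove City, January 1 – October 10, 1995: 283 days → £72,000 × 3.55% × 283/365 = £1,981.7753
Fernden Canton, October 11 – December 31, 1995: 82 days → £72,000 × 2.8% × 82/365 = £452.9096
Total = £2,434.6849

£2,434.68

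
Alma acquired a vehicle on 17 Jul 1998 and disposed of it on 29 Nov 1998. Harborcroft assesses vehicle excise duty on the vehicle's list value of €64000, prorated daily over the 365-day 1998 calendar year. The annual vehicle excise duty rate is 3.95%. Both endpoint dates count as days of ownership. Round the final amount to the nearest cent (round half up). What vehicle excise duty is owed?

Days held (17 Jul – 29 Nov 1998): 136 out of 365
Tax = €64000 × 3.95% × 136/365 = €941.9397

€941.94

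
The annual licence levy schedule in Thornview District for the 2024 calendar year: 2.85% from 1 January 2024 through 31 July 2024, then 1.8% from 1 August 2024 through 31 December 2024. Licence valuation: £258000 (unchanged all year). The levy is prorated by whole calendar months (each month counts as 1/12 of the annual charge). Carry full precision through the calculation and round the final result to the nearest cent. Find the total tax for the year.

£6224.25

1 January – 31 July 2024: 7 months at 2.85% → £258000 × 2.85% × 7/12 = £4289.2500
1 August – 31 December 2024: 5 months at 1.8% → £258000 × 1.8% × 5/12 = £1935.0000
Total = £6224.2500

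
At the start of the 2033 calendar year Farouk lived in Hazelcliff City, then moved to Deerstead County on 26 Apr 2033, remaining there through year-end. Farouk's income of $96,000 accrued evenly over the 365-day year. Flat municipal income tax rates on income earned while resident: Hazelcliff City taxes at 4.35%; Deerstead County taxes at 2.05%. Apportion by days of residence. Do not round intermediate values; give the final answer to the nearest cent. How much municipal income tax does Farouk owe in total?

$2,663.67

Hazelcliff City, 1 Jan – 25 Apr 2033: 115 days → $96,000 × 4.35% × 115/365 = $1,315.7260
Deerstead County, 26 Apr – 31 Dec 2033: 250 days → $96,000 × 2.05% × 250/365 = $1,347.9452
Total = $2,663.6712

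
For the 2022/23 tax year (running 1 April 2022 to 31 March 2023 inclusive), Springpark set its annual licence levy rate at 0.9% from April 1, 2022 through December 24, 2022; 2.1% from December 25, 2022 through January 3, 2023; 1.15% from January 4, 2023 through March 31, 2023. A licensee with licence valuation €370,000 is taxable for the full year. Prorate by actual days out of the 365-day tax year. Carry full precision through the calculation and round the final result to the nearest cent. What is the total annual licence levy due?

€3,672.12

April 1 – December 24, 2022: 268 days at 0.9% → €370,000 × 0.9% × 268/365 = €2,445.0411
December 25, 2022 – January 3, 2023: 10 days at 2.1% → €370,000 × 2.1% × 10/365 = €212.8767
January 4 – March 31, 2023: 87 days at 1.15% → €370,000 × 1.15% × 87/365 = €1,014.2055
Total = €3,672.1233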